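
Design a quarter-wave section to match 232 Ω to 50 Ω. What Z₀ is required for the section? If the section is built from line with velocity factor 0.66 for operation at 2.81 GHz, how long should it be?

Z_qwt = √(Z_0·R_L) = √(50 × 232) = √11600
λ = 0.66·c/f = 0.0705 m, so l = λ/4 = 0.0176 m

Z_qwt ≈ 108 Ω; length ≈ 1.76 cm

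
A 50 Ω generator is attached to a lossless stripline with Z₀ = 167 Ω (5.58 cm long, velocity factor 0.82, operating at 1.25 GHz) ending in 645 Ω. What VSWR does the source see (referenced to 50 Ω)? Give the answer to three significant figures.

VSWR ≈ 2

λ = v/f = 0.82·c / 1.25 GHz = 0.197 m
βl = 2π·l/λ = 2π × 0.284 = 102°
tan(βl) = -4.68
Z_in = Z_0·(Z_L + jZ_0·tanβl)/(Z_0 + jZ_L·tanβl) = 45.1 + j33.2 Ω
Γ_s = (Z_in − Z_s)/(Z_in + Z_s) = (-4.92 + j33.2)/(95.1 + j33.2), |Γ_s| = 0.333
VSWR = (1 + |Γ_s|)/(1 − |Γ_s|)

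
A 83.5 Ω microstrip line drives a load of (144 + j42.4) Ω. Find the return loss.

RL ≈ 9.92 dB

Γ = (60.5 + j42.4)/(227.5 + j42.4), |Γ| = 0.319
RL = −20·log₁₀|Γ| = −20·log₁₀(0.319)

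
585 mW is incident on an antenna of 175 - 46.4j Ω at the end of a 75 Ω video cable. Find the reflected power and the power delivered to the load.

|Γ| = |(100 − j46.4)/(250 − j46.4)| = 0.434
|Γ|² = 0.188
P_refl = |Γ|²·P_inc = 110 mW, P_del = (1 − |Γ|²)·P_inc = 475 mW

P_reflected ≈ 110 mW; P_delivered ≈ 475 mW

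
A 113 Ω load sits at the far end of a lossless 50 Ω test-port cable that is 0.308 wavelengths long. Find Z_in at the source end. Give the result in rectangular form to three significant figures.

βl = 2π × 0.308 = 111°
tan(βl) = tan(111°) = -2.62
Z_in = Z_0·(Z_L + jZ_0·tanβl)/(Z_0 + jZ_L·tanβl)
     = 50·(113 − j131)/(50 − j296)

Z_in ≈ 24.6 + j14.9 Ω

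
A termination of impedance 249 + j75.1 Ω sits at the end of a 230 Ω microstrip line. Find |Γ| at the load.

|Γ| ≈ 0.16

Γ = (Z_L − Z_0)/(Z_L + Z_0) = (19 + j75.1)/(479 + j75.1)
|Γ| = 77.5/485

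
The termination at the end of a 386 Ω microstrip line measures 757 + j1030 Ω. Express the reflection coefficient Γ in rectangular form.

Γ = (Z_L − Z_0)/(Z_L + Z_0) = (371 + j1030)/(1143 + j1030)

Γ ≈ 0.627 + j0.336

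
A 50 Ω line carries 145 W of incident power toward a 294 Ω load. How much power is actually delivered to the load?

Γ = (294 − 50)/(294 + 50) = 0.709
|Γ|² = 0.503
P_refl = |Γ|²·P_inc = 73 W, P_del = (1 − |Γ|²)·P_inc = 72 W

P_delivered ≈ 72 W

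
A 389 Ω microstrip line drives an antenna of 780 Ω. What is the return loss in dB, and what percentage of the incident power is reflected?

RL ≈ 9.51 dB; 11.2% of incident power reflected

Γ = (780 − 389)/(780 + 389) = 0.334
RL = −20·log₁₀(0.334) = 9.51 dB
P_refl/P_inc = |Γ|² = 0.112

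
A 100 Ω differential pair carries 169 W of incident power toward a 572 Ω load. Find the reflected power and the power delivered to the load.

P_reflected ≈ 83.4 W; P_delivered ≈ 85.6 W

Γ = (572 − 100)/(572 + 100) = 0.702
|Γ|² = 0.493
P_refl = |Γ|²·P_inc = 83.4 W, P_del = (1 − |Γ|²)·P_inc = 85.6 W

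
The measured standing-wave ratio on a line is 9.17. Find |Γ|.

|Γ| = (S − 1)/(S + 1) = (9.17 − 1)/(9.17 + 1) = 8.17/10.2

|Γ| ≈ 0.803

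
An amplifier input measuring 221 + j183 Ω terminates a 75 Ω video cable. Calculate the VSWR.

VSWR ≈ 5.11

Γ = (Z_L − Z_0)/(Z_L + Z_0) = (146 + j183)/(296 + j183)
|Γ| = 234/348 = 0.673
VSWR = (1 + |Γ|)/(1 − |Γ|) = 1.67/0.327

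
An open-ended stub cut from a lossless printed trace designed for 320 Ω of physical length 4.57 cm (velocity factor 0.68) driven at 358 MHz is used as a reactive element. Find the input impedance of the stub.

Z_in ≈ −j580 Ω

λ = v/f = 0.68·c / 358 MHz = 0.57 m
βl = 2π·l/λ = 2π × 0.0802 = 28.9°
tan(βl) = 0.551
For an open-ended stub, Z_in = −jZ_0·cot(βl) = −jZ_0/tan(βl)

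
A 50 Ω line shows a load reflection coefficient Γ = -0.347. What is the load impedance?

Z_L = Z_0·(1 + Γ)/(1 − Γ) = 50·(0.653)/(1.35)

Z_L ≈ 24.2 Ω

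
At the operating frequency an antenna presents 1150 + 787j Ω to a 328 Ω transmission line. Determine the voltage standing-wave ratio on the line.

VSWR ≈ 5.24

Γ = (Z_L − Z_0)/(Z_L + Z_0) = (822 + j787)/(1478 + j787)
|Γ| = 1140/1670 = 0.68
VSWR = (1 + |Γ|)/(1 − |Γ|) = 1.68/0.32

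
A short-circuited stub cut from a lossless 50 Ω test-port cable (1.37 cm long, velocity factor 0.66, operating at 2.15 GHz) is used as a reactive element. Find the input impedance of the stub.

Z_in ≈ +j67.7 Ω

λ = v/f = 0.66·c / 2.15 GHz = 0.0921 m
βl = 2π·l/λ = 2π × 0.149 = 53.6°
tan(βl) = 1.35
For a short-circuited stub, Z_in = jZ_0·tan(βl)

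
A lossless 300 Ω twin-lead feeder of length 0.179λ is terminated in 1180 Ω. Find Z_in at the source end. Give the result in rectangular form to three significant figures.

βl = 2π × 0.179 = 64.4°
tan(βl) = tan(64.4°) = 2.09
Z_in = Z_0·(Z_L + jZ_0·tanβl)/(Z_0 + jZ_L·tanβl)
     = 300·(1180 + j627)/(300 + j2470)

Z_in ≈ 92.4 − j132 Ω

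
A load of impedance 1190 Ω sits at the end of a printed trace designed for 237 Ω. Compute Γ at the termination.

Γ = (Z_L − Z_0)/(Z_L + Z_0) = (1190 − 237)/(1190 + 237) = 953/1427

Γ = 0.668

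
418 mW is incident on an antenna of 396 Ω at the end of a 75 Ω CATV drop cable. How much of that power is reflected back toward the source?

Γ = (396 − 75)/(396 + 75) = 0.682
|Γ|² = 0.464
P_refl = |Γ|²·P_inc = 194 mW, P_del = (1 − |Γ|²)·P_inc = 224 mW

P_reflected ≈ 194 mW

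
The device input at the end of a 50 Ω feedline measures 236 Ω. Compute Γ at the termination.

Γ = 0.65

Γ = (Z_L − Z_0)/(Z_L + Z_0) = (236 − 50)/(236 + 50) = 186/286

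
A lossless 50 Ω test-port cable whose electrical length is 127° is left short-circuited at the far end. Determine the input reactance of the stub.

tan(βl) = -1.33
For a short-circuited stub, Z_in = jZ_0·tan(βl)

X_in ≈ -66.4 Ω (capacitive)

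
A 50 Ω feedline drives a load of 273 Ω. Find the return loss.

RL ≈ 3.22 dB

Γ = (273 − 50)/(273 + 50) = 0.69
RL = −20·log₁₀|Γ| = −20·log₁₀(0.69)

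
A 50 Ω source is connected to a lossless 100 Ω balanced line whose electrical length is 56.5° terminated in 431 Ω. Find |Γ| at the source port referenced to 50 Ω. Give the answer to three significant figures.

|Γ| ≈ 0.619

tan(βl) = 1.51
Z_in = Z_0·(Z_L + jZ_0·tanβl)/(Z_0 + jZ_L·tanβl) = 32.6 − j61.2 Ω
Γ_s = (Z_in − Z_s)/(Z_in + Z_s) = (-17.4 − j61.2)/(82.6 − j61.2), |Γ_s| = 0.619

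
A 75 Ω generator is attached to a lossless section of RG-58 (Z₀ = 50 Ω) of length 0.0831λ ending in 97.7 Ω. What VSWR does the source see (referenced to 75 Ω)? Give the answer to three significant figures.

VSWR ≈ 1.82

βl = 2π × 0.0831 = 29.9°
tan(βl) = 0.575
Z_in = Z_0·(Z_L + jZ_0·tanβl)/(Z_0 + jZ_L·tanβl) = 57.4 − j35.8 Ω
Γ_s = (Z_in − Z_s)/(Z_in + Z_s) = (-17.6 − j35.8)/(132 − j35.8), |Γ_s| = 0.291
VSWR = (1 + |Γ_s|)/(1 − |Γ_s|)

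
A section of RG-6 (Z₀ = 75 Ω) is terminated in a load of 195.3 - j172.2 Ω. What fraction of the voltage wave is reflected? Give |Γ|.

|Γ| ≈ 0.655

Γ = (Z_L − Z_0)/(Z_L + Z_0) = (120.3 − j172.2)/(270.3 − j172.2)
|Γ| = 210/320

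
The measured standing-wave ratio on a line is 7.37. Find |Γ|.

|Γ| ≈ 0.761

|Γ| = (S − 1)/(S + 1) = (7.37 − 1)/(7.37 + 1) = 6.37/8.37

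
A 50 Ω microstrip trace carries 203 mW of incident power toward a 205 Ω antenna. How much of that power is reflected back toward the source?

Γ = (205 − 50)/(205 + 50) = 0.608
|Γ|² = 0.369
P_refl = |Γ|²·P_inc = 75 mW, P_del = (1 − |Γ|²)·P_inc = 128 mW

P_reflected ≈ 75 mW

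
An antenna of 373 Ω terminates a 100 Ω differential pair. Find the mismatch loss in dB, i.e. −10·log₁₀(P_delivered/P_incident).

mismatch loss ≈ 1.76 dB

Γ = (373 − 100)/(373 + 100) = 0.577
|Γ|² = 0.333, so P_del/P_inc = 1 − |Γ|² = 0.667
ML = −10·log₁₀(1 − |Γ|²)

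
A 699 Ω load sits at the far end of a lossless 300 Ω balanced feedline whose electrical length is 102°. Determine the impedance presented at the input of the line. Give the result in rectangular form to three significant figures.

Z_in ≈ 133 + j51.6 Ω

tan(βl) = tan(102°) = -4.7
Z_in = Z_0·(Z_L + jZ_0·tanβl)/(Z_0 + jZ_L·tanβl)
     = 300·(699 − j1410)/(300 − j3290)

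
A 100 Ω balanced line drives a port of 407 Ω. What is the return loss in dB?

Γ = (407 − 100)/(407 + 100) = 0.606
RL = −20·log₁₀|Γ| = −20·log₁₀(0.606)

RL ≈ 4.36 dB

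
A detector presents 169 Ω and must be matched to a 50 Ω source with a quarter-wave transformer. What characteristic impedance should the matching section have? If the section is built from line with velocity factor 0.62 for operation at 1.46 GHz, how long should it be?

Z_qwt ≈ 91.9 Ω; length ≈ 3.18 cm

Z_qwt = √(Z_0·R_L) = √(50 × 169) = √8450
λ = 0.62·c/f = 0.127 m, so l = λ/4 = 0.0318 m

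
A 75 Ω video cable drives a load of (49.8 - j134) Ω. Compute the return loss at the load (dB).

Γ = (-25.2 − j134)/(124.8 − j134), |Γ| = 0.745
RL = −20·log₁₀|Γ| = −20·log₁₀(0.745)

RL ≈ 2.56 dB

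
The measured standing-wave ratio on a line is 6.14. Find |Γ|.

|Γ| ≈ 0.72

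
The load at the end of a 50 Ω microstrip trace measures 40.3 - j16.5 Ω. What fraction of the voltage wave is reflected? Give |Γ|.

|Γ| ≈ 0.209

Γ = (Z_L − Z_0)/(Z_L + Z_0) = (-9.7 − j16.5)/(90.3 − j16.5)
|Γ| = 19.1/91.8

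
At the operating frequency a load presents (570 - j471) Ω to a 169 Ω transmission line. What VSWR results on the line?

VSWR ≈ 5.8

Γ = (Z_L − Z_0)/(Z_L + Z_0) = (401 − j471)/(739 − j471)
|Γ| = 619/876 = 0.706
VSWR = (1 + |Γ|)/(1 − |Γ|) = 1.71/0.294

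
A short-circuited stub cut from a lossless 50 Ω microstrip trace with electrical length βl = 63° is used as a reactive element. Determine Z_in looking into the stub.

Z_in ≈ +j98.1 Ω

tan(βl) = 1.96
For a short-circuited stub, Z_in = jZ_0·tan(βl)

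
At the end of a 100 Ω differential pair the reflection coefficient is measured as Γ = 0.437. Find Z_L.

Z_L ≈ 255 Ω

Z_L = Z_0·(1 + Γ)/(1 − Γ) = 100·(1.44)/(0.563)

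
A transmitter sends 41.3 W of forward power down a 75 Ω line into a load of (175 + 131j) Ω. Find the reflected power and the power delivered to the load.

P_reflected ≈ 14.1 W; P_delivered ≈ 27.2 W

|Γ| = |(100 + j131)/(250 + j131)| = 0.584
|Γ|² = 0.341
P_refl = |Γ|²·P_inc = 14.1 W, P_del = (1 − |Γ|²)·P_inc = 27.2 W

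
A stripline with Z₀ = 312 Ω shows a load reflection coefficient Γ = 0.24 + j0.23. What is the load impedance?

Z_L ≈ 440 + j228 Ω

Z_L = Z_0·(1 + Γ)/(1 − Γ) = 312·(1.24 + j0.23)/(0.76 − j0.23)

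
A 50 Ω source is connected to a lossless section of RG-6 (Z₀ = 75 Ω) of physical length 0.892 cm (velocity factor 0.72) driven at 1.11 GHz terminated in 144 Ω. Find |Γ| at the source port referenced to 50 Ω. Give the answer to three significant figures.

λ = v/f = 0.72·c / 1.11 GHz = 0.195 m
βl = 2π·l/λ = 2π × 0.0458 = 16.5°
tan(βl) = 0.296
Z_in = Z_0·(Z_L + jZ_0·tanβl)/(Z_0 + jZ_L·tanβl) = 118 − j45.1 Ω
Γ_s = (Z_in − Z_s)/(Z_in + Z_s) = (68.3 − j45.1)/(168 − j45.1), |Γ_s| = 0.47

|Γ| ≈ 0.47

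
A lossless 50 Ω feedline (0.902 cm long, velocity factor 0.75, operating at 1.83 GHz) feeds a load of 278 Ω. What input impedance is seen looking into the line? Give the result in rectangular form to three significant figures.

λ = v/f = 0.75·c / 1.83 GHz = 0.123 m
βl = 2π·l/λ = 2π × 0.0734 = 26.4°
tan(βl) = tan(26.4°) = 0.497
Z_in = Z_0·(Z_L + jZ_0·tanβl)/(Z_0 + jZ_L·tanβl)
     = 50·(278 + j24.8)/(50 + j138)

Z_in ≈ 40.2 − j86.1 Ω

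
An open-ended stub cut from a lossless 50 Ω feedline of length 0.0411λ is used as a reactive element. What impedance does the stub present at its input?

Z_in ≈ −j189 Ω

βl = 2π × 0.0411 = 14.8°
tan(βl) = 0.264
For an open-ended stub, Z_in = −jZ_0·cot(βl) = −jZ_0/tan(βl)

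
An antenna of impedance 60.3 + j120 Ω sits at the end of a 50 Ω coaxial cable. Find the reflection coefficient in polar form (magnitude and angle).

Γ ≈ 0.739 ∠ 37.7°

Γ = (Z_L − Z_0)/(Z_L + Z_0) = (10.3 + j120)/(110.3 + j120)
|Γ| = 120/163 = 0.739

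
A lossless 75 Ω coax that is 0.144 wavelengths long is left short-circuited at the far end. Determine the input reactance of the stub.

X_in ≈ 95.4 Ω (inductive)

βl = 2π × 0.144 = 51.8°
tan(βl) = 1.27
For a short-circuited stub, Z_in = jZ_0·tan(βl)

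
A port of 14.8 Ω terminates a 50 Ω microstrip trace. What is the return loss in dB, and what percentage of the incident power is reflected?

RL ≈ 5.3 dB; 29.5% of incident power reflected

Γ = (14.8 − 50)/(14.8 + 50) = -0.543
RL = −20·log₁₀(0.543) = 5.3 dB
P_refl/P_inc = |Γ|² = 0.295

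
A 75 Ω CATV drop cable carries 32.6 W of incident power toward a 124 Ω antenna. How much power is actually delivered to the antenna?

Γ = (124 − 75)/(124 + 75) = 0.246
|Γ|² = 0.0606
P_refl = |Γ|²·P_inc = 1.98 W, P_del = (1 − |Γ|²)·P_inc = 30.6 W

P_delivered ≈ 30.6 W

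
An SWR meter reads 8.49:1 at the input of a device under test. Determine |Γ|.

|Γ| = (S − 1)/(S + 1) = (8.49 − 1)/(8.49 + 1) = 7.49/9.49

|Γ| ≈ 0.789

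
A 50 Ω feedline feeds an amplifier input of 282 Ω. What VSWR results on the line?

VSWR ≈ 5.64

Γ = (282 − 50)/(282 + 50) = 0.699
VSWR = (1 + 0.699)/(1 − 0.699)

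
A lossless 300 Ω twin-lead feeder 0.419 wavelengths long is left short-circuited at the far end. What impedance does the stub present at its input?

Z_in ≈ −j167 Ω

βl = 2π × 0.419 = 151°
tan(βl) = -0.558
For a short-circuited stub, Z_in = jZ_0·tan(βl)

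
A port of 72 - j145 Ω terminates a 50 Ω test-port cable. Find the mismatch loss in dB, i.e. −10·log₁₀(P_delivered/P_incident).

Γ = (22 − j145)/(122 − j145), |Γ| = 0.774
|Γ|² = 0.599, so P_del/P_inc = 1 − |Γ|² = 0.401
ML = −10·log₁₀(1 − |Γ|²)

mismatch loss ≈ 3.97 dB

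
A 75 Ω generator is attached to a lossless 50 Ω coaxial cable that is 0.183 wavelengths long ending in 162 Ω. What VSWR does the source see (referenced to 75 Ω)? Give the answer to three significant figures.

VSWR ≈ 4.43

βl = 2π × 0.183 = 65.9°
tan(βl) = 2.23
Z_in = Z_0·(Z_L + jZ_0·tanβl)/(Z_0 + jZ_L·tanβl) = 18.2 − j19.9 Ω
Γ_s = (Z_in − Z_s)/(Z_in + Z_s) = (-56.8 − j19.9)/(93.2 − j19.9), |Γ_s| = 0.632
VSWR = (1 + |Γ_s|)/(1 − |Γ_s|)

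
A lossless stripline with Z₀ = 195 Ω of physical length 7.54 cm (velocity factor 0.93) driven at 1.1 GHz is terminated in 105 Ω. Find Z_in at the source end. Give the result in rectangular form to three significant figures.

λ = v/f = 0.93·c / 1.1 GHz = 0.254 m
βl = 2π·l/λ = 2π × 0.297 = 107°
tan(βl) = tan(107°) = -3.27
Z_in = Z_0·(Z_L + jZ_0·tanβl)/(Z_0 + jZ_L·tanβl)
     = 195·(105 − j637)/(195 − j343)

Z_in ≈ 299 − j110 Ω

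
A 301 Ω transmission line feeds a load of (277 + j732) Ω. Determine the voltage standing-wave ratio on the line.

VSWR ≈ 8.31

Γ = (Z_L − Z_0)/(Z_L + Z_0) = (-24 + j732)/(578 + j732)
|Γ| = 732/933 = 0.785
VSWR = (1 + |Γ|)/(1 − |Γ|) = 1.79/0.215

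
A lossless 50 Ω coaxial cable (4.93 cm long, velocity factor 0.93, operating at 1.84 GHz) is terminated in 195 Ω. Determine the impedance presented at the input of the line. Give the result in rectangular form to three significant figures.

λ = v/f = 0.93·c / 1.84 GHz = 0.152 m
βl = 2π·l/λ = 2π × 0.325 = 117°
tan(βl) = tan(117°) = -1.96
Z_in = Z_0·(Z_L + jZ_0·tanβl)/(Z_0 + jZ_L·tanβl)
     = 50·(195 − j97.9)/(50 − j382)

Z_in ≈ 15.9 + j23.4 Ω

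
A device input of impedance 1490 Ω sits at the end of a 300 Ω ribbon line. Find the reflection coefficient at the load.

Γ = 0.665

Γ = (Z_L − Z_0)/(Z_L + Z_0) = (1490 − 300)/(1490 + 300) = 1190/1790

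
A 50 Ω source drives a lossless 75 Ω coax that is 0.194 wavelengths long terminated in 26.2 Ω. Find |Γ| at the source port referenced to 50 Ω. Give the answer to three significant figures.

βl = 2π × 0.194 = 69.8°
tan(βl) = 2.72
Z_in = Z_0·(Z_L + jZ_0·tanβl)/(Z_0 + jZ_L·tanβl) = 116 + j94.1 Ω
Γ_s = (Z_in − Z_s)/(Z_in + Z_s) = (65.8 + j94.1)/(166 + j94.1), |Γ_s| = 0.602

|Γ| ≈ 0.602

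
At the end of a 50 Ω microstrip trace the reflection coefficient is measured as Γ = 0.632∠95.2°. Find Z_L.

Z_L ≈ 19.8 + j41.6 Ω

Z_L = Z_0·(1 + Γ)/(1 − Γ) = 50·(0.943 + j0.629)/(1.06 − j0.629)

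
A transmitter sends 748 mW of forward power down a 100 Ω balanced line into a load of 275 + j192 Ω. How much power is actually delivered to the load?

P_delivered ≈ 464 mW

|Γ| = |(175 + j192)/(375 + j192)| = 0.617
|Γ|² = 0.38
P_refl = |Γ|²·P_inc = 284 mW, P_del = (1 − |Γ|²)·P_inc = 464 mW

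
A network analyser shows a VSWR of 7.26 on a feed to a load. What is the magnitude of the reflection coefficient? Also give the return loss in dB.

|Γ| = (S − 1)/(S + 1) = (7.26 − 1)/(7.26 + 1) = 6.26/8.26
RL = −20·log₁₀|Γ| = −20·log₁₀(0.758)

|Γ| ≈ 0.758; return loss ≈ 2.41 dB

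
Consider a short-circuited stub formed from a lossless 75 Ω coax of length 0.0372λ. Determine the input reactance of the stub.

βl = 2π × 0.0372 = 13.4°
tan(βl) = 0.238
For a short-circuited stub, Z_in = jZ_0·tan(βl)

X_in ≈ 17.9 Ω (inductive)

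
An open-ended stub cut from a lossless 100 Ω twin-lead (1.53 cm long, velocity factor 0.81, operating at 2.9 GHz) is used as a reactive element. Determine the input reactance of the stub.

λ = v/f = 0.81·c / 2.9 GHz = 0.0838 m
βl = 2π·l/λ = 2π × 0.183 = 65.7°
tan(βl) = 2.22
For an open-ended stub, Z_in = −jZ_0·cot(βl) = −jZ_0/tan(βl)

X_in ≈ -45.1 Ω (capacitive)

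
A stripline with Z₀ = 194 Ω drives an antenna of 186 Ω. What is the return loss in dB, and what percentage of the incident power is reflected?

RL ≈ 33.5 dB; 0.0443% of incident power reflected

Γ = (186 − 194)/(186 + 194) = -0.0211
RL = −20·log₁₀(0.0211) = 33.5 dB
P_refl/P_inc = |Γ|² = 0.000443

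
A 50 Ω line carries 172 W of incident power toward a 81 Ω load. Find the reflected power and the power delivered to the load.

Γ = (81 − 50)/(81 + 50) = 0.237
|Γ|² = 0.056
P_refl = |Γ|²·P_inc = 9.63 W, P_del = (1 − |Γ|²)·P_inc = 162 W

P_reflected ≈ 9.63 W; P_delivered ≈ 162 W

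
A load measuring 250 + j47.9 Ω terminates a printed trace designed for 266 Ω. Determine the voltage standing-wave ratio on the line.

VSWR ≈ 1.22

Γ = (Z_L − Z_0)/(Z_L + Z_0) = (-16 + j47.9)/(516 + j47.9)
|Γ| = 50.5/518 = 0.0975
VSWR = (1 + |Γ|)/(1 − |Γ|) = 1.1/0.903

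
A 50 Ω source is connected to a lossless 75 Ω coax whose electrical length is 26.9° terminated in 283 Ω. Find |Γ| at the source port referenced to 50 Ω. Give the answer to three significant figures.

tan(βl) = 0.507
Z_in = Z_0·(Z_L + jZ_0·tanβl)/(Z_0 + jZ_L·tanβl) = 76.3 − j108 Ω
Γ_s = (Z_in − Z_s)/(Z_in + Z_s) = (26.3 − j108)/(126 − j108), |Γ_s| = 0.669

|Γ| ≈ 0.669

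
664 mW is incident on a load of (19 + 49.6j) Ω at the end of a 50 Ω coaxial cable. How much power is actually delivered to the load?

|Γ| = |(-31 + j49.6)/(69 + j49.6)| = 0.688
|Γ|² = 0.474
P_refl = |Γ|²·P_inc = 315 mW, P_del = (1 − |Γ|²)·P_inc = 349 mW

P_delivered ≈ 349 mW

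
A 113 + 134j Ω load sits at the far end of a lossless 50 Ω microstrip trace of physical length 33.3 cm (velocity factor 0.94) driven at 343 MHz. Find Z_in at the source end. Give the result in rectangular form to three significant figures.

Z_in ≈ 16 + j44.2 Ω

λ = v/f = 0.94·c / 343 MHz = 0.822 m
βl = 2π·l/λ = 2π × 0.405 = 146°
tan(βl) = tan(146°) = -0.679
Z_in = Z_0·(Z_L + jZ_0·tanβl)/(Z_0 + jZ_L·tanβl)
     = 50·(113 + j100)/(141 − j76.8)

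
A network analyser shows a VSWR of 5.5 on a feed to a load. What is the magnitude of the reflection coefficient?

|Γ| ≈ 0.692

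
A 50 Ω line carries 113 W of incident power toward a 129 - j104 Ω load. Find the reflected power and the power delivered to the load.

|Γ| = |(79 − j104)/(179 − j104)| = 0.631
|Γ|² = 0.398
P_refl = |Γ|²·P_inc = 45 W, P_del = (1 − |Γ|²)·P_inc = 68 W

P_reflected ≈ 45 W; P_delivered ≈ 68 W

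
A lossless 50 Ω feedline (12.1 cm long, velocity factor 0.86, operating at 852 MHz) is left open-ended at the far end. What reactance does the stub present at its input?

X_in ≈ 68.4 Ω (inductive)

λ = v/f = 0.86·c / 852 MHz = 0.303 m
βl = 2π·l/λ = 2π × 0.4 = 144°
tan(βl) = -0.731
For an open-ended stub, Z_in = −jZ_0·cot(βl) = −jZ_0/tan(βl)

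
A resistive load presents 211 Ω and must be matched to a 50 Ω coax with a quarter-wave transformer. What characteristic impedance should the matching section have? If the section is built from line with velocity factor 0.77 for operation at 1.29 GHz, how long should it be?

Z_qwt ≈ 103 Ω; length ≈ 4.48 cm

Z_qwt = √(Z_0·R_L) = √(50 × 211) = √10550
λ = 0.77·c/f = 0.179 m, so l = λ/4 = 0.0448 m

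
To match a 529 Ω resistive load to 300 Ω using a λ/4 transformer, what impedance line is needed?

Z_qwt ≈ 398 Ω

Z_qwt = √(Z_0·R_L) = √(300 × 529) = √158700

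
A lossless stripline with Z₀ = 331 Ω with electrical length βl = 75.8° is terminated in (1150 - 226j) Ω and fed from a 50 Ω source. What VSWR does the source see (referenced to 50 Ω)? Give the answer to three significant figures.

tan(βl) = 3.95
Z_in = Z_0·(Z_L + jZ_0·tanβl)/(Z_0 + jZ_L·tanβl) = 94.5 − j58.3 Ω
Γ_s = (Z_in − Z_s)/(Z_in + Z_s) = (44.5 − j58.3)/(145 − j58.3), |Γ_s| = 0.471
VSWR = (1 + |Γ_s|)/(1 − |Γ_s|)

VSWR ≈ 2.78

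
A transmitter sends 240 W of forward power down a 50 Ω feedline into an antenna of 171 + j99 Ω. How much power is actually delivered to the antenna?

P_delivered ≈ 140 W

|Γ| = |(121 + j99)/(221 + j99)| = 0.646
|Γ|² = 0.417
P_refl = |Γ|²·P_inc = 100 W, P_del = (1 − |Γ|²)·P_inc = 140 W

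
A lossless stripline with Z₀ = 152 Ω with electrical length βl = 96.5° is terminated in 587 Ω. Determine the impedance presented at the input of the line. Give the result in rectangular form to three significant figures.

Z_in ≈ 39.8 + j16.1 Ω

tan(βl) = tan(96.5°) = -8.78
Z_in = Z_0·(Z_L + jZ_0·tanβl)/(Z_0 + jZ_L·tanβl)
     = 152·(587 − j1330)/(152 − j5150)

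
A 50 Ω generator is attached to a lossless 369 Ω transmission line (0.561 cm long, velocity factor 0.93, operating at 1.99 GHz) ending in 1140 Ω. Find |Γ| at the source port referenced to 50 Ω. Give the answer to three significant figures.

λ = v/f = 0.93·c / 1.99 GHz = 0.14 m
βl = 2π·l/λ = 2π × 0.04 = 14.4°
tan(βl) = 0.257
Z_in = Z_0·(Z_L + jZ_0·tanβl)/(Z_0 + jZ_L·tanβl) = 746 − j497 Ω
Γ_s = (Z_in − Z_s)/(Z_in + Z_s) = (696 − j497)/(796 − j497), |Γ_s| = 0.911

|Γ| ≈ 0.911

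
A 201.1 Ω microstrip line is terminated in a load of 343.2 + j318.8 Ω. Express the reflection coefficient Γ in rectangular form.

Γ ≈ 0.45 + j0.322

Γ = (Z_L − Z_0)/(Z_L + Z_0) = (142.1 + j318.8)/(544.3 + j318.8)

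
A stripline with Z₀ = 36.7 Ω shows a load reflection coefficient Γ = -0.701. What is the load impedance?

Z_L ≈ 6.45 Ω

Z_L = Z_0·(1 + Γ)/(1 − Γ) = 36.7·(0.299)/(1.7)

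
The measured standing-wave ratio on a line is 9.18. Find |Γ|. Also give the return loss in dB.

|Γ| ≈ 0.804; return loss ≈ 1.9 dB

|Γ| = (S − 1)/(S + 1) = (9.18 − 1)/(9.18 + 1) = 8.18/10.2
RL = −20·log₁₀|Γ| = −20·log₁₀(0.804)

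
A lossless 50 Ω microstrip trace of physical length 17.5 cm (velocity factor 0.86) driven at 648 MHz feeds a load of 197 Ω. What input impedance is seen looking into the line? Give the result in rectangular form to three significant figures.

λ = v/f = 0.86·c / 648 MHz = 0.398 m
βl = 2π·l/λ = 2π × 0.44 = 158°
tan(βl) = tan(158°) = -0.399
Z_in = Z_0·(Z_L + jZ_0·tanβl)/(Z_0 + jZ_L·tanβl)
     = 50·(197 − j20)/(50 − j78.7)

Z_in ≈ 65.7 + j83.4 Ω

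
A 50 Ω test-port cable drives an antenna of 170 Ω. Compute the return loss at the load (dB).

RL ≈ 5.26 dB

Γ = (170 − 50)/(170 + 50) = 0.545
RL = −20·log₁₀|Γ| = −20·log₁₀(0.545)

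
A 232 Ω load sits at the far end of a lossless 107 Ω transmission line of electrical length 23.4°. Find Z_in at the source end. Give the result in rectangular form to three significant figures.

Z_in ≈ 146 − j91.1 Ω

tan(βl) = tan(23.4°) = 0.433
Z_in = Z_0·(Z_L + jZ_0·tanβl)/(Z_0 + jZ_L·tanβl)
     = 107·(232 + j46.3)/(107 + j100)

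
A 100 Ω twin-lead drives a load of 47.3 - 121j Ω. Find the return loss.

RL ≈ 3.19 dB

Γ = (-52.7 − j121)/(147.3 − j121), |Γ| = 0.692
RL = −20·log₁₀|Γ| = −20·log₁₀(0.692)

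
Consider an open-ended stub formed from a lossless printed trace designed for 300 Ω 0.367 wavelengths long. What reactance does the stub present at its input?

βl = 2π × 0.367 = 132°
tan(βl) = -1.11
For an open-ended stub, Z_in = −jZ_0·cot(βl) = −jZ_0/tan(βl)

X_in ≈ 271 Ω (inductive)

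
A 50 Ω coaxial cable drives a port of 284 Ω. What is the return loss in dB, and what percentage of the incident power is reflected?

Γ = (284 − 50)/(284 + 50) = 0.701
RL = −20·log₁₀(0.701) = 3.09 dB
P_refl/P_inc = |Γ|² = 0.491

RL ≈ 3.09 dB; 49.1% of incident power reflected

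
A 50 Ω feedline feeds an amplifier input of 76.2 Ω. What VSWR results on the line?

VSWR ≈ 1.52

Γ = (76.2 − 50)/(76.2 + 50) = 0.208
VSWR = (1 + 0.208)/(1 − 0.208)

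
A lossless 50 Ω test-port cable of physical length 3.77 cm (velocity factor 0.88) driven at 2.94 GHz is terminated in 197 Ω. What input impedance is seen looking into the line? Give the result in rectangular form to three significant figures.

Z_in ≈ 44.9 + j70 Ω

λ = v/f = 0.88·c / 2.94 GHz = 0.0898 m
βl = 2π·l/λ = 2π × 0.42 = 151°
tan(βl) = tan(151°) = -0.551
Z_in = Z_0·(Z_L + jZ_0·tanβl)/(Z_0 + jZ_L·tanβl)
     = 50·(197 − j27.6)/(50 − j109)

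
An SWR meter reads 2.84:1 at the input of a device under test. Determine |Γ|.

|Γ| ≈ 0.479

|Γ| = (S − 1)/(S + 1) = (2.84 − 1)/(2.84 + 1) = 1.84/3.84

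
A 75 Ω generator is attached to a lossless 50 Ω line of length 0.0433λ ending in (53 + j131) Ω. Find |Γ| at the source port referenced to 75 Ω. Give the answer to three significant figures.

|Γ| ≈ 0.697

βl = 2π × 0.0433 = 15.6°
tan(βl) = 0.279
Z_in = Z_0·(Z_L + jZ_0·tanβl)/(Z_0 + jZ_L·tanβl) = 357 + j146 Ω
Γ_s = (Z_in − Z_s)/(Z_in + Z_s) = (282 + j146)/(432 + j146), |Γ_s| = 0.697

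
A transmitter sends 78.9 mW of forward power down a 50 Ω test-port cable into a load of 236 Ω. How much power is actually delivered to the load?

P_delivered ≈ 45.5 mW

Γ = (236 − 50)/(236 + 50) = 0.65
|Γ|² = 0.423
P_refl = |Γ|²·P_inc = 33.4 mW, P_del = (1 − |Γ|²)·P_inc = 45.5 mW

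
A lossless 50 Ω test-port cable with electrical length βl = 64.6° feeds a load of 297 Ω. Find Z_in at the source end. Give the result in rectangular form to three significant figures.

Z_in ≈ 10.2 − j22.9 Ω

tan(βl) = tan(64.6°) = 2.11
Z_in = Z_0·(Z_L + jZ_0·tanβl)/(Z_0 + jZ_L·tanβl)
     = 50·(297 + j105)/(50 + j625)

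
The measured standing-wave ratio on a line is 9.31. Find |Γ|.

|Γ| ≈ 0.806

|Γ| = (S − 1)/(S + 1) = (9.31 − 1)/(9.31 + 1) = 8.31/10.3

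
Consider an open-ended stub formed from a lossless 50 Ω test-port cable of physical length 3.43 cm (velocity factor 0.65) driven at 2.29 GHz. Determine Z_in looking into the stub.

Z_in ≈ +j71.4 Ω

λ = v/f = 0.65·c / 2.29 GHz = 0.0852 m
βl = 2π·l/λ = 2π × 0.403 = 145°
tan(βl) = -0.7
For an open-ended stub, Z_in = −jZ_0·cot(βl) = −jZ_0/tan(βl)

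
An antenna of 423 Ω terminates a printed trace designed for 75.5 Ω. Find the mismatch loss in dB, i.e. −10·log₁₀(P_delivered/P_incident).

Γ = (423 − 75.5)/(423 + 75.5) = 0.697
|Γ|² = 0.486, so P_del/P_inc = 1 − |Γ|² = 0.514
ML = −10·log₁₀(1 − |Γ|²)

mismatch loss ≈ 2.89 dB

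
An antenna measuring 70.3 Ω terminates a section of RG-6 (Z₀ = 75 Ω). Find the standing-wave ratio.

For a purely resistive load, VSWR = R_L/Z_0 or Z_0/R_L (whichever > 1) = 75/70.3

VSWR ≈ 1.07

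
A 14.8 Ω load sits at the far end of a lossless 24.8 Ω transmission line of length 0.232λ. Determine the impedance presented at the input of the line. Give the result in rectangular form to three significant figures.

βl = 2π × 0.232 = 83.5°
tan(βl) = tan(83.5°) = 8.8
Z_in = Z_0·(Z_L + jZ_0·tanβl)/(Z_0 + jZ_L·tanβl)
     = 24.8·(14.8 + j218)/(24.8 + j130)

Z_in ≈ 40.6 + j4.91 Ω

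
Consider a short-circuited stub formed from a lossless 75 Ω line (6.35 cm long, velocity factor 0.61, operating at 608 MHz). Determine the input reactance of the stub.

X_in ≈ 300 Ω (inductive)

λ = v/f = 0.61·c / 608 MHz = 0.301 m
βl = 2π·l/λ = 2π × 0.211 = 76°
tan(βl) = 4
For a short-circuited stub, Z_in = jZ_0·tan(βl)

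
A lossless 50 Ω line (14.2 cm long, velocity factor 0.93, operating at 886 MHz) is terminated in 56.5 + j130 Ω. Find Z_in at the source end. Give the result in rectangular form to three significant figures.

Z_in ≈ 17.9 + j65.9 Ω

λ = v/f = 0.93·c / 886 MHz = 0.315 m
βl = 2π·l/λ = 2π × 0.451 = 162°
tan(βl) = tan(162°) = -0.318
Z_in = Z_0·(Z_L + jZ_0·tanβl)/(Z_0 + jZ_L·tanβl)
     = 50·(56.5 + j114)/(91.4 − j18)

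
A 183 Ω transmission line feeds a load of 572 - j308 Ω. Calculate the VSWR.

VSWR ≈ 4.11

Γ = (Z_L − Z_0)/(Z_L + Z_0) = (389 − j308)/(755 − j308)
|Γ| = 496/815 = 0.608
VSWR = (1 + |Γ|)/(1 − |Γ|) = 1.61/0.392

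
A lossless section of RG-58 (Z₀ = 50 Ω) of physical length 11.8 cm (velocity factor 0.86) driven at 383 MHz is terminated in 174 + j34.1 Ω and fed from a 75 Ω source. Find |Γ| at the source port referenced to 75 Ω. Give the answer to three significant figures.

λ = v/f = 0.86·c / 383 MHz = 0.674 m
βl = 2π·l/λ = 2π × 0.175 = 63.1°
tan(βl) = 1.97
Z_in = Z_0·(Z_L + jZ_0·tanβl)/(Z_0 + jZ_L·tanβl) = 18 − j26.3 Ω
Γ_s = (Z_in − Z_s)/(Z_in + Z_s) = (-57 − j26.3)/(93 − j26.3), |Γ_s| = 0.649

|Γ| ≈ 0.649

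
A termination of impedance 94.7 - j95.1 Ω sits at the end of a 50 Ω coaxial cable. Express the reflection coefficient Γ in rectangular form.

Γ ≈ 0.517 − j0.317

Γ = (Z_L − Z_0)/(Z_L + Z_0) = (44.7 − j95.1)/(144.7 − j95.1)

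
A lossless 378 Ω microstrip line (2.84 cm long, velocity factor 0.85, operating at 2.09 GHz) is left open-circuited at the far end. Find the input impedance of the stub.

Z_in ≈ −j41.1 Ω

λ = v/f = 0.85·c / 2.09 GHz = 0.122 m
βl = 2π·l/λ = 2π × 0.233 = 83.8°
tan(βl) = 9.2
For an open-circuited stub, Z_in = −jZ_0·cot(βl) = −jZ_0/tan(βl)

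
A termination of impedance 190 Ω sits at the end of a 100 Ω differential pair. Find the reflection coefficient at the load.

Γ = (Z_L − Z_0)/(Z_L + Z_0) = (190 − 100)/(190 + 100) = 90/290

Γ = 0.31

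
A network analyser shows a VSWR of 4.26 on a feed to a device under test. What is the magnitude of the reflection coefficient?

|Γ| ≈ 0.62

|Γ| = (S − 1)/(S + 1) = (4.26 − 1)/(4.26 + 1) = 3.26/5.26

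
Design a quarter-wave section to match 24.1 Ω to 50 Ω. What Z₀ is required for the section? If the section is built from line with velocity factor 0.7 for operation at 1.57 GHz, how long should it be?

Z_qwt ≈ 34.7 Ω; length ≈ 3.34 cm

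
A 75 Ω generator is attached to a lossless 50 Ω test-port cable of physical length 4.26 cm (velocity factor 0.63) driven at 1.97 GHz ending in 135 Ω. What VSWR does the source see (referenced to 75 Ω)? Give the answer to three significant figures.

λ = v/f = 0.63·c / 1.97 GHz = 0.0959 m
βl = 2π·l/λ = 2π × 0.444 = 160°
tan(βl) = -0.367
Z_in = Z_0·(Z_L + jZ_0·tanβl)/(Z_0 + jZ_L·tanβl) = 77.3 + j58.2 Ω
Γ_s = (Z_in − Z_s)/(Z_in + Z_s) = (2.31 + j58.2)/(152 + j58.2), |Γ_s| = 0.357
VSWR = (1 + |Γ_s|)/(1 − |Γ_s|)

VSWR ≈ 2.11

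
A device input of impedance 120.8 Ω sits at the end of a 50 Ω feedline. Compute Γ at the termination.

Γ = 0.415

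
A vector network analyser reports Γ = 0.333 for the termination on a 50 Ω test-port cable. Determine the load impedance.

Z_L ≈ 99.9 Ω

Z_L = Z_0·(1 + Γ)/(1 − Γ) = 50·(1.33)/(0.667)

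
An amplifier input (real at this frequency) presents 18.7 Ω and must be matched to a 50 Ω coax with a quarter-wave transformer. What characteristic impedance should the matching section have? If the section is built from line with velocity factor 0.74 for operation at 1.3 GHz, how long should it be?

Z_qwt = √(Z_0·R_L) = √(50 × 18.7) = √935
λ = 0.74·c/f = 0.171 m, so l = λ/4 = 0.0427 m

Z_qwt ≈ 30.6 Ω; length ≈ 4.27 cm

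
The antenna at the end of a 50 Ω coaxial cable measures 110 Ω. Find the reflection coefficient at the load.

Γ = (Z_L − Z_0)/(Z_L + Z_0) = (110 − 50)/(110 + 50) = 60/160

Γ = 0.375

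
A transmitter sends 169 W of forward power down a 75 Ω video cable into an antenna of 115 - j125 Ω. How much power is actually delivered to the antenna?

P_delivered ≈ 113 W

|Γ| = |(40 − j125)/(190 − j125)| = 0.577
|Γ|² = 0.333
P_refl = |Γ|²·P_inc = 56.3 W, P_del = (1 − |Γ|²)·P_inc = 113 W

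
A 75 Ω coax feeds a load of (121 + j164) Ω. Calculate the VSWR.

VSWR ≈ 5

Γ = (Z_L − Z_0)/(Z_L + Z_0) = (46 + j164)/(196 + j164)
|Γ| = 170/256 = 0.666
VSWR = (1 + |Γ|)/(1 − |Γ|) = 1.67/0.334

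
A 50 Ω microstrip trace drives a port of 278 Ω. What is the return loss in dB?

Γ = (278 − 50)/(278 + 50) = 0.695
RL = −20·log₁₀|Γ| = −20·log₁₀(0.695)

RL ≈ 3.16 dB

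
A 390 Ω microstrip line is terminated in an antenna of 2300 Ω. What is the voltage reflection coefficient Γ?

Γ = (Z_L − Z_0)/(Z_L + Z_0) = (2300 − 390)/(2300 + 390) = 1910/2690

Γ = 0.71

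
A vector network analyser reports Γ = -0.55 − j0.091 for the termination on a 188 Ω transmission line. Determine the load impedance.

Z_L = Z_0·(1 + Γ)/(1 − Γ) = 188·(0.45 − j0.091)/(1.55 + j0.091)

Z_L ≈ 53.7 − j14.2 Ω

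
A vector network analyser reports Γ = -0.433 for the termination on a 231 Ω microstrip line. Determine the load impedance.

Z_L = Z_0·(1 + Γ)/(1 − Γ) = 231·(0.567)/(1.43)

Z_L ≈ 91.4 Ω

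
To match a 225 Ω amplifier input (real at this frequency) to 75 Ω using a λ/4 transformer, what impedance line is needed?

Z_qwt = √(Z_0·R_L) = √(75 × 225) = √16880

Z_qwt ≈ 130 Ω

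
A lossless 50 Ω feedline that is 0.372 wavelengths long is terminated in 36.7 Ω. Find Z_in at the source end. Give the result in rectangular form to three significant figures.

Z_in ≈ 48.2 − j15.1 Ω

βl = 2π × 0.372 = 134°
tan(βl) = tan(134°) = -1.04
Z_in = Z_0·(Z_L + jZ_0·tanβl)/(Z_0 + jZ_L·tanβl)
     = 50·(36.7 − j51.9)/(50 − j38.1)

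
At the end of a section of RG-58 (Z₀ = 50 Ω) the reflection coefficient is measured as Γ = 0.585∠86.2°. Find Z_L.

Z_L = Z_0·(1 + Γ)/(1 − Γ) = 50·(1.04 + j0.584)/(0.961 − j0.584)

Z_L ≈ 26 + j46.2 Ω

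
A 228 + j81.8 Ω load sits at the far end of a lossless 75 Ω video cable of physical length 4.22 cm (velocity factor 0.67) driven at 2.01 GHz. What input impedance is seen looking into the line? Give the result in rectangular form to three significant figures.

λ = v/f = 0.67·c / 2.01 GHz = 0.1 m
βl = 2π·l/λ = 2π × 0.422 = 152°
tan(βl) = tan(152°) = -0.534
Z_in = Z_0·(Z_L + jZ_0·tanβl)/(Z_0 + jZ_L·tanβl)
     = 75·(228 + j41.8)/(119 − j122)

Z_in ≈ 57.1 + j84.9 Ω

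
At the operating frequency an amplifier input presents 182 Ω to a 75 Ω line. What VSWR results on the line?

Γ = (182 − 75)/(182 + 75) = 0.416
VSWR = (1 + 0.416)/(1 − 0.416)

VSWR ≈ 2.43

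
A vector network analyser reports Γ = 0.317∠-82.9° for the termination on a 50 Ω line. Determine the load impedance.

Z_L ≈ 44 − j30.8 Ω

Z_L = Z_0·(1 + Γ)/(1 − Γ) = 50·(1.04 − j0.315)/(0.961 + j0.315)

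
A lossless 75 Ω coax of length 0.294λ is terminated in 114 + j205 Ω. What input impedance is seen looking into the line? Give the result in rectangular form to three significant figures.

βl = 2π × 0.294 = 106°
tan(βl) = tan(106°) = -3.52
Z_in = Z_0·(Z_L + jZ_0·tanβl)/(Z_0 + jZ_L·tanβl)
     = 75·(114 − j59.3)/(798 − j402)

Z_in ≈ 10.8 − j0.143 Ω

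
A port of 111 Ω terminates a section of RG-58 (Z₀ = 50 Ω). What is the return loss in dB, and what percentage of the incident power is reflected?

Γ = (111 − 50)/(111 + 50) = 0.379
RL = −20·log₁₀(0.379) = 8.43 dB
P_refl/P_inc = |Γ|² = 0.144

RL ≈ 8.43 dB; 14.4% of incident power reflected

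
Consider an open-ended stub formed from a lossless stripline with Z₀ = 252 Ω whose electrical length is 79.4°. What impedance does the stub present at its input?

tan(βl) = 5.34
For an open-ended stub, Z_in = −jZ_0·cot(βl) = −jZ_0/tan(βl)

Z_in ≈ −j47.2 Ω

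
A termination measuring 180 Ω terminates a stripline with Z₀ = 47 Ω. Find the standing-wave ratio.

VSWR ≈ 3.83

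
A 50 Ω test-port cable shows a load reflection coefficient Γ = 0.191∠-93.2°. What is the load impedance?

Z_L ≈ 45.5 − j18 Ω

Z_L = Z_0·(1 + Γ)/(1 − Γ) = 50·(0.989 − j0.191)/(1.01 + j0.191)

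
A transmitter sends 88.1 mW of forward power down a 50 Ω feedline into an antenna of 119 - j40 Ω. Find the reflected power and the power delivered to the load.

|Γ| = |(69 − j40)/(169 − j40)| = 0.459
|Γ|² = 0.211
P_refl = |Γ|²·P_inc = 18.6 mW, P_del = (1 − |Γ|²)·P_inc = 69.5 mW

P_reflected ≈ 18.6 mW; P_delivered ≈ 69.5 mW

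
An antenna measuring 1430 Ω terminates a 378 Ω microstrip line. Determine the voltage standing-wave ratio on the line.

VSWR ≈ 3.78

Γ = (1430 − 378)/(1430 + 378) = 0.582
VSWR = (1 + 0.582)/(1 − 0.582)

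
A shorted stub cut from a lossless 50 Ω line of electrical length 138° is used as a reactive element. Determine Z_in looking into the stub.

Z_in ≈ −j45 Ω

tan(βl) = -0.9
For a shorted stub, Z_in = jZ_0·tan(βl)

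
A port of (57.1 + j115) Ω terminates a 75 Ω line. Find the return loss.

RL ≈ 3.55 dB

Γ = (-17.9 + j115)/(132.1 + j115), |Γ| = 0.665
RL = −20·log₁₀|Γ| = −20·log₁₀(0.665)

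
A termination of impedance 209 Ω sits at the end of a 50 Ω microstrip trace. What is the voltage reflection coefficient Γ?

Γ = 0.614

Γ = (Z_L − Z_0)/(Z_L + Z_0) = (209 − 50)/(209 + 50) = 159/259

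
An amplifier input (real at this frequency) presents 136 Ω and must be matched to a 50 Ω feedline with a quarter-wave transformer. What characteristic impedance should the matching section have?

Z_qwt = √(Z_0·R_L) = √(50 × 136) = √6800

Z_qwt ≈ 82.5 Ω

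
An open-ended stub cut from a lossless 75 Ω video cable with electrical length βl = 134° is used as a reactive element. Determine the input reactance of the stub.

tan(βl) = -1.04
For an open-ended stub, Z_in = −jZ_0·cot(βl) = −jZ_0/tan(βl)

X_in ≈ 72.4 Ω (inductive)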